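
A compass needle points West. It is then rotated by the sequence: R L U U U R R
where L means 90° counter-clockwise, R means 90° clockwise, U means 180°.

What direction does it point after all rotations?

Start: West
  R (right (90° clockwise)) -> North
  L (left (90° counter-clockwise)) -> West
  U (U-turn (180°)) -> East
  U (U-turn (180°)) -> West
  U (U-turn (180°)) -> East
  R (right (90° clockwise)) -> South
  R (right (90° clockwise)) -> West
Final: West

Answer: Final heading: West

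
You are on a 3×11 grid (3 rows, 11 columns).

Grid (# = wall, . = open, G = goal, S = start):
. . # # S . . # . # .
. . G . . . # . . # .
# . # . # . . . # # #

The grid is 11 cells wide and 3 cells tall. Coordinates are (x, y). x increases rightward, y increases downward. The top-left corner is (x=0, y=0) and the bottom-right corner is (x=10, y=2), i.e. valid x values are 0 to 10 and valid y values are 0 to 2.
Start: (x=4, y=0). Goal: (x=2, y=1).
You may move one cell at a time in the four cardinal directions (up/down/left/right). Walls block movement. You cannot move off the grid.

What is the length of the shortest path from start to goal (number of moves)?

BFS from (x=4, y=0) until reaching (x=2, y=1):
  Distance 0: (x=4, y=0)
  Distance 1: (x=5, y=0), (x=4, y=1)
  Distance 2: (x=6, y=0), (x=3, y=1), (x=5, y=1)
  Distance 3: (x=2, y=1), (x=3, y=2), (x=5, y=2)  <- goal reached here
One shortest path (3 moves): (x=4, y=0) -> (x=4, y=1) -> (x=3, y=1) -> (x=2, y=1)

Answer: Shortest path length: 3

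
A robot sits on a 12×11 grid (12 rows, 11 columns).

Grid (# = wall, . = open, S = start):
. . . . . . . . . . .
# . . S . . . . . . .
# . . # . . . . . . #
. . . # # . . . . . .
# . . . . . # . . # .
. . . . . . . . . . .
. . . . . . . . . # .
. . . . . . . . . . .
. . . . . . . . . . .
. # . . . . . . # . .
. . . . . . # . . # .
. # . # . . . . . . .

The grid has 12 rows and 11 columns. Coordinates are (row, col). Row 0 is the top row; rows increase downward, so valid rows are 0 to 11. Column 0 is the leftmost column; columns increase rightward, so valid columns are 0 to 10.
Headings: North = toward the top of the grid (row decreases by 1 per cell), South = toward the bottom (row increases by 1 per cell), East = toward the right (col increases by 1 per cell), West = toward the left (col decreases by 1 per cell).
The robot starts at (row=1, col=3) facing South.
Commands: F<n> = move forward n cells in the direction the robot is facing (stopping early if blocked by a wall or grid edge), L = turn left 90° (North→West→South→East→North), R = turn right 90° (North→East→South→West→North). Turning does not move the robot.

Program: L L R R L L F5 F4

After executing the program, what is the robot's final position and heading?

Answer: Final position: (row=0, col=3), facing North

Derivation:
Start: (row=1, col=3), facing South
  L: turn left, now facing East
  L: turn left, now facing North
  R: turn right, now facing East
  R: turn right, now facing South
  L: turn left, now facing East
  L: turn left, now facing North
  F5: move forward 1/5 (blocked), now at (row=0, col=3)
  F4: move forward 0/4 (blocked), now at (row=0, col=3)
Final: (row=0, col=3), facing North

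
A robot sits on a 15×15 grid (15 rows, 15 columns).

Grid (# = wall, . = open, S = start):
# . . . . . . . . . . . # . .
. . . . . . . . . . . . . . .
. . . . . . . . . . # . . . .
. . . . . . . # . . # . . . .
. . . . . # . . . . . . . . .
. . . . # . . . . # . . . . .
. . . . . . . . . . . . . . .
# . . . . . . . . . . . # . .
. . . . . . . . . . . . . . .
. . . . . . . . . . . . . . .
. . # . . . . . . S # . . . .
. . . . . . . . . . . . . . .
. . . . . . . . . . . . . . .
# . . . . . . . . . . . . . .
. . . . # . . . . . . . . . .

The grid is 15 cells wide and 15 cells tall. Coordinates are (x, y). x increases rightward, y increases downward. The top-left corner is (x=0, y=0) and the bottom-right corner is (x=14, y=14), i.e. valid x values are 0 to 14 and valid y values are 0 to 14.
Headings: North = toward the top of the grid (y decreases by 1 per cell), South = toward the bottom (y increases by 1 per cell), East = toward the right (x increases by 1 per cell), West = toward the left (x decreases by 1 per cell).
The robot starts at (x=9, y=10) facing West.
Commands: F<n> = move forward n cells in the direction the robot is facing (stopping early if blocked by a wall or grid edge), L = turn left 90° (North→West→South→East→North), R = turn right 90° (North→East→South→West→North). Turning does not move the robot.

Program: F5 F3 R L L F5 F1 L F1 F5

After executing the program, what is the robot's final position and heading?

Answer: Final position: (x=3, y=14), facing East

Derivation:
Start: (x=9, y=10), facing West
  F5: move forward 5, now at (x=4, y=10)
  F3: move forward 1/3 (blocked), now at (x=3, y=10)
  R: turn right, now facing North
  L: turn left, now facing West
  L: turn left, now facing South
  F5: move forward 4/5 (blocked), now at (x=3, y=14)
  F1: move forward 0/1 (blocked), now at (x=3, y=14)
  L: turn left, now facing East
  F1: move forward 0/1 (blocked), now at (x=3, y=14)
  F5: move forward 0/5 (blocked), now at (x=3, y=14)
Final: (x=3, y=14), facing East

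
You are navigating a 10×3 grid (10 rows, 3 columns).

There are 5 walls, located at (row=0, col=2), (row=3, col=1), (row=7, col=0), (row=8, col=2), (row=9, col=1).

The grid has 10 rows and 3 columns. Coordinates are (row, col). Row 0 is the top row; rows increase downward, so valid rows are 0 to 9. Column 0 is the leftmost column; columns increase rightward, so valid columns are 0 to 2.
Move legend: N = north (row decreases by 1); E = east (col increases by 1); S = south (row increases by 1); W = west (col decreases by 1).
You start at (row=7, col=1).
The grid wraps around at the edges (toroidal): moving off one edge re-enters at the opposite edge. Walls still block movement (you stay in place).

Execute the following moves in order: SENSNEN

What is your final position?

Start: (row=7, col=1)
  S (south): (row=7, col=1) -> (row=8, col=1)
  E (east): blocked, stay at (row=8, col=1)
  N (north): (row=8, col=1) -> (row=7, col=1)
  S (south): (row=7, col=1) -> (row=8, col=1)
  N (north): (row=8, col=1) -> (row=7, col=1)
  E (east): (row=7, col=1) -> (row=7, col=2)
  N (north): (row=7, col=2) -> (row=6, col=2)
Final: (row=6, col=2)

Answer: Final position: (row=6, col=2)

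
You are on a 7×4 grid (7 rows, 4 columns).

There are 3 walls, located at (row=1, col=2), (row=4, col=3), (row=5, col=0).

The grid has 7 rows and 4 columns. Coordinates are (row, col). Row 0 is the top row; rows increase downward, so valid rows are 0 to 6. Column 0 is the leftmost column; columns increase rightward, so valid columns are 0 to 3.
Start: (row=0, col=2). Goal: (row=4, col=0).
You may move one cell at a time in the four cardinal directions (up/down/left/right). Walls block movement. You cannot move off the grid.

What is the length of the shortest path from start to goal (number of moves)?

BFS from (row=0, col=2) until reaching (row=4, col=0):
  Distance 0: (row=0, col=2)
  Distance 1: (row=0, col=1), (row=0, col=3)
  Distance 2: (row=0, col=0), (row=1, col=1), (row=1, col=3)
  Distance 3: (row=1, col=0), (row=2, col=1), (row=2, col=3)
  Distance 4: (row=2, col=0), (row=2, col=2), (row=3, col=1), (row=3, col=3)
  Distance 5: (row=3, col=0), (row=3, col=2), (row=4, col=1)
  Distance 6: (row=4, col=0), (row=4, col=2), (row=5, col=1)  <- goal reached here
One shortest path (6 moves): (row=0, col=2) -> (row=0, col=1) -> (row=0, col=0) -> (row=1, col=0) -> (row=2, col=0) -> (row=3, col=0) -> (row=4, col=0)

Answer: Shortest path length: 6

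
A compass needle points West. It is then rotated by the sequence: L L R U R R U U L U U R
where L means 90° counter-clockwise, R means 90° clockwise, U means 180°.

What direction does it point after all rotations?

Start: West
  L (left (90° counter-clockwise)) -> South
  L (left (90° counter-clockwise)) -> East
  R (right (90° clockwise)) -> South
  U (U-turn (180°)) -> North
  R (right (90° clockwise)) -> East
  R (right (90° clockwise)) -> South
  U (U-turn (180°)) -> North
  U (U-turn (180°)) -> South
  L (left (90° counter-clockwise)) -> East
  U (U-turn (180°)) -> West
  U (U-turn (180°)) -> East
  R (right (90° clockwise)) -> South
Final: South

Answer: Final heading: South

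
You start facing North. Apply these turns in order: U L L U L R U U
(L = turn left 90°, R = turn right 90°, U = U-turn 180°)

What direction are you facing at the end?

Start: North
  U (U-turn (180°)) -> South
  L (left (90° counter-clockwise)) -> East
  L (left (90° counter-clockwise)) -> North
  U (U-turn (180°)) -> South
  L (left (90° counter-clockwise)) -> East
  R (right (90° clockwise)) -> South
  U (U-turn (180°)) -> North
  U (U-turn (180°)) -> South
Final: South

Answer: Final heading: South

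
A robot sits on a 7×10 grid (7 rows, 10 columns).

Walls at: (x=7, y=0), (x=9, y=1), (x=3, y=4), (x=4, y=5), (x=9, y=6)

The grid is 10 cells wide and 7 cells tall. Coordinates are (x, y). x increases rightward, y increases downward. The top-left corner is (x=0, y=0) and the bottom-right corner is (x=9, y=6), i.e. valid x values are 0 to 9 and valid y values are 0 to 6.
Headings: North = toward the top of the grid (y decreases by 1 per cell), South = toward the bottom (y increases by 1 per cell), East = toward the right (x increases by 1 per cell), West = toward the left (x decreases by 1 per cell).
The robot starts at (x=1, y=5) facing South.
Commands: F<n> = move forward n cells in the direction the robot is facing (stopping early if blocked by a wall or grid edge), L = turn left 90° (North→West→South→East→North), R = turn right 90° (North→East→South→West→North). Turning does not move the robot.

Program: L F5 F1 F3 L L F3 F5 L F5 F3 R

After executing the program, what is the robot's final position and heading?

Start: (x=1, y=5), facing South
  L: turn left, now facing East
  F5: move forward 2/5 (blocked), now at (x=3, y=5)
  F1: move forward 0/1 (blocked), now at (x=3, y=5)
  F3: move forward 0/3 (blocked), now at (x=3, y=5)
  L: turn left, now facing North
  L: turn left, now facing West
  F3: move forward 3, now at (x=0, y=5)
  F5: move forward 0/5 (blocked), now at (x=0, y=5)
  L: turn left, now facing South
  F5: move forward 1/5 (blocked), now at (x=0, y=6)
  F3: move forward 0/3 (blocked), now at (x=0, y=6)
  R: turn right, now facing West
Final: (x=0, y=6), facing West

Answer: Final position: (x=0, y=6), facing West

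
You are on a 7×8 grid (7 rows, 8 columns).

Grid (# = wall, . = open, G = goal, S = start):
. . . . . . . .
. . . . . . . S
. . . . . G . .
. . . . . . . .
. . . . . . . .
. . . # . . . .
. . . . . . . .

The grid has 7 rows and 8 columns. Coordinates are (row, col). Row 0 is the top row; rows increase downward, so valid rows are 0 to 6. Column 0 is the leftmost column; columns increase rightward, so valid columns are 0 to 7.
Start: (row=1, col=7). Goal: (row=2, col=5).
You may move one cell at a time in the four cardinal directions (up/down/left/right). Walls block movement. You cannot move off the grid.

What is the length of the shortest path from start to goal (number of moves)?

BFS from (row=1, col=7) until reaching (row=2, col=5):
  Distance 0: (row=1, col=7)
  Distance 1: (row=0, col=7), (row=1, col=6), (row=2, col=7)
  Distance 2: (row=0, col=6), (row=1, col=5), (row=2, col=6), (row=3, col=7)
  Distance 3: (row=0, col=5), (row=1, col=4), (row=2, col=5), (row=3, col=6), (row=4, col=7)  <- goal reached here
One shortest path (3 moves): (row=1, col=7) -> (row=1, col=6) -> (row=1, col=5) -> (row=2, col=5)

Answer: Shortest path length: 3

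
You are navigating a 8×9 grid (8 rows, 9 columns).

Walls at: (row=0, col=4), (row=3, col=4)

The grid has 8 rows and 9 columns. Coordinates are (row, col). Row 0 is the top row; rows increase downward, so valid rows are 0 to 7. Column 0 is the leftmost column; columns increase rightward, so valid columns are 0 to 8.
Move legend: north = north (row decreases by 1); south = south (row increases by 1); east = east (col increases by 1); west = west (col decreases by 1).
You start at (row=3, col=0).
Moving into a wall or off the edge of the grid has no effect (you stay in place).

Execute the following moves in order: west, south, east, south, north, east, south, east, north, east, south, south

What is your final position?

Start: (row=3, col=0)
  west (west): blocked, stay at (row=3, col=0)
  south (south): (row=3, col=0) -> (row=4, col=0)
  east (east): (row=4, col=0) -> (row=4, col=1)
  south (south): (row=4, col=1) -> (row=5, col=1)
  north (north): (row=5, col=1) -> (row=4, col=1)
  east (east): (row=4, col=1) -> (row=4, col=2)
  south (south): (row=4, col=2) -> (row=5, col=2)
  east (east): (row=5, col=2) -> (row=5, col=3)
  north (north): (row=5, col=3) -> (row=4, col=3)
  east (east): (row=4, col=3) -> (row=4, col=4)
  south (south): (row=4, col=4) -> (row=5, col=4)
  south (south): (row=5, col=4) -> (row=6, col=4)
Final: (row=6, col=4)

Answer: Final position: (row=6, col=4)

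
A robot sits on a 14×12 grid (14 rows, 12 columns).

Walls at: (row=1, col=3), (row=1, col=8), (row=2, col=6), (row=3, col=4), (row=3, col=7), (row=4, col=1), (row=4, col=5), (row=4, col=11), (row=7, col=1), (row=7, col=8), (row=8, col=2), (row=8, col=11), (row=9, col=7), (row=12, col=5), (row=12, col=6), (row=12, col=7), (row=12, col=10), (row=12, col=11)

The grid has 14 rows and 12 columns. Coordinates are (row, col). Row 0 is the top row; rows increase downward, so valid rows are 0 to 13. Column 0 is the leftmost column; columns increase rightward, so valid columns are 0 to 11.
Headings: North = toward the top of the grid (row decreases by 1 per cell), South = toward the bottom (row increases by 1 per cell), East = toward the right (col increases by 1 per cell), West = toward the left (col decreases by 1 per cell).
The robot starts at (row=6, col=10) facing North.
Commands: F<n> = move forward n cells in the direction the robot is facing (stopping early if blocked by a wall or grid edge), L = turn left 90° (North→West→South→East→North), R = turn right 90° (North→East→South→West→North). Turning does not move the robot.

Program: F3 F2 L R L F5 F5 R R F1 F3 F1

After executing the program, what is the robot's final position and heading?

Start: (row=6, col=10), facing North
  F3: move forward 3, now at (row=3, col=10)
  F2: move forward 2, now at (row=1, col=10)
  L: turn left, now facing West
  R: turn right, now facing North
  L: turn left, now facing West
  F5: move forward 1/5 (blocked), now at (row=1, col=9)
  F5: move forward 0/5 (blocked), now at (row=1, col=9)
  R: turn right, now facing North
  R: turn right, now facing East
  F1: move forward 1, now at (row=1, col=10)
  F3: move forward 1/3 (blocked), now at (row=1, col=11)
  F1: move forward 0/1 (blocked), now at (row=1, col=11)
Final: (row=1, col=11), facing East

Answer: Final position: (row=1, col=11), facing East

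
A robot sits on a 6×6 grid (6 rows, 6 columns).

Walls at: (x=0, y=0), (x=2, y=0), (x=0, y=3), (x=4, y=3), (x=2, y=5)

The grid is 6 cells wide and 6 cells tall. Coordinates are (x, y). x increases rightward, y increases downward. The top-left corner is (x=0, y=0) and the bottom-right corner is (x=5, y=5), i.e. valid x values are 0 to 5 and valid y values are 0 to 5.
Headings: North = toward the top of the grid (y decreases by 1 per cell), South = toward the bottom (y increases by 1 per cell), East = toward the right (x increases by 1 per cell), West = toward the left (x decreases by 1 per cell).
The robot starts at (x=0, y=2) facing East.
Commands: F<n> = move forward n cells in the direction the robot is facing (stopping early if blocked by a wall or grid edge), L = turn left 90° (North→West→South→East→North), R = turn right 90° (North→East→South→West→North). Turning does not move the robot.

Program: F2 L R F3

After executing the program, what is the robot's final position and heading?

Answer: Final position: (x=5, y=2), facing East

Derivation:
Start: (x=0, y=2), facing East
  F2: move forward 2, now at (x=2, y=2)
  L: turn left, now facing North
  R: turn right, now facing East
  F3: move forward 3, now at (x=5, y=2)
Final: (x=5, y=2), facing East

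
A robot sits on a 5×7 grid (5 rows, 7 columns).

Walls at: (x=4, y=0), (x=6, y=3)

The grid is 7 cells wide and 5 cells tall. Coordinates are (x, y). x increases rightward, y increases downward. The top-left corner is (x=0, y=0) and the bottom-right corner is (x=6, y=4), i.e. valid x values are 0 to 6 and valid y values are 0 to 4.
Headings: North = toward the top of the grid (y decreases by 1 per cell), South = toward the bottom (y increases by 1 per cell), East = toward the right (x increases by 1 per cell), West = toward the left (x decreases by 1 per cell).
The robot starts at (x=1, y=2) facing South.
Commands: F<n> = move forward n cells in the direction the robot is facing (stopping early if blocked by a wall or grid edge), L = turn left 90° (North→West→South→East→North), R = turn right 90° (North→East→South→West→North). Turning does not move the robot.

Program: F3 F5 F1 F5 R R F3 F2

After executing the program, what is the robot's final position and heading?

Answer: Final position: (x=1, y=0), facing North

Derivation:
Start: (x=1, y=2), facing South
  F3: move forward 2/3 (blocked), now at (x=1, y=4)
  F5: move forward 0/5 (blocked), now at (x=1, y=4)
  F1: move forward 0/1 (blocked), now at (x=1, y=4)
  F5: move forward 0/5 (blocked), now at (x=1, y=4)
  R: turn right, now facing West
  R: turn right, now facing North
  F3: move forward 3, now at (x=1, y=1)
  F2: move forward 1/2 (blocked), now at (x=1, y=0)
Final: (x=1, y=0), facing North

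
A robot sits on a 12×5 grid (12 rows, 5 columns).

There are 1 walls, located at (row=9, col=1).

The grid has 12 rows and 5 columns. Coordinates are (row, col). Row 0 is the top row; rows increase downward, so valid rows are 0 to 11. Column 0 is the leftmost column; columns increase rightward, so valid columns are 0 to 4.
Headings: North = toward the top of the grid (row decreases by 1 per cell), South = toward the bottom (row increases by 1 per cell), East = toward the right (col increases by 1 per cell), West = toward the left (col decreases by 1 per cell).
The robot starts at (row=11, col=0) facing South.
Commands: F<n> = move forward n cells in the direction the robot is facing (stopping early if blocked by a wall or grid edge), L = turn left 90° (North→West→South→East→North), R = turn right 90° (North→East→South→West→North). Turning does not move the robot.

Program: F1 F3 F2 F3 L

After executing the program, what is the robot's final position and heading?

Answer: Final position: (row=11, col=0), facing East

Derivation:
Start: (row=11, col=0), facing South
  F1: move forward 0/1 (blocked), now at (row=11, col=0)
  F3: move forward 0/3 (blocked), now at (row=11, col=0)
  F2: move forward 0/2 (blocked), now at (row=11, col=0)
  F3: move forward 0/3 (blocked), now at (row=11, col=0)
  L: turn left, now facing East
Final: (row=11, col=0), facing East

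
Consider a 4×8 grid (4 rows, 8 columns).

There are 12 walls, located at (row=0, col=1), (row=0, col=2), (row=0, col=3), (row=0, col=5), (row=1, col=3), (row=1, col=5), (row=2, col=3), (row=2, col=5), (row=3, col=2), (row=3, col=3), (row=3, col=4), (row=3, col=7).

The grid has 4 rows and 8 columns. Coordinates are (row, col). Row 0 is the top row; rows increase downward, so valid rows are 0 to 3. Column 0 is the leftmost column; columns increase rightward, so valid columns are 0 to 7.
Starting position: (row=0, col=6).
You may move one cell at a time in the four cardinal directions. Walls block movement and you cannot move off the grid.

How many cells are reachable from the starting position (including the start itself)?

BFS flood-fill from (row=0, col=6):
  Distance 0: (row=0, col=6)
  Distance 1: (row=0, col=7), (row=1, col=6)
  Distance 2: (row=1, col=7), (row=2, col=6)
  Distance 3: (row=2, col=7), (row=3, col=6)
  Distance 4: (row=3, col=5)
Total reachable: 8 (grid has 20 open cells total)

Answer: Reachable cells: 8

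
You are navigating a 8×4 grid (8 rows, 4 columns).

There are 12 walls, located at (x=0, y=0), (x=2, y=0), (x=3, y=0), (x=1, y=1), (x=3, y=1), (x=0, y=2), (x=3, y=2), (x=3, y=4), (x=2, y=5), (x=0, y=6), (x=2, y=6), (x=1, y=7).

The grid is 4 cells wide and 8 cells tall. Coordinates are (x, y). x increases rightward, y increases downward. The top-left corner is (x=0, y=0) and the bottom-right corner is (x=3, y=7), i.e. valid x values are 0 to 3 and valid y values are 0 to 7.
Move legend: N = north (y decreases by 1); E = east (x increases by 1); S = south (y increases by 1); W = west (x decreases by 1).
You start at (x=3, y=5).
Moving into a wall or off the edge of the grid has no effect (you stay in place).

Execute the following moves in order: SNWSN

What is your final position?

Start: (x=3, y=5)
  S (south): (x=3, y=5) -> (x=3, y=6)
  N (north): (x=3, y=6) -> (x=3, y=5)
  W (west): blocked, stay at (x=3, y=5)
  S (south): (x=3, y=5) -> (x=3, y=6)
  N (north): (x=3, y=6) -> (x=3, y=5)
Final: (x=3, y=5)

Answer: Final position: (x=3, y=5)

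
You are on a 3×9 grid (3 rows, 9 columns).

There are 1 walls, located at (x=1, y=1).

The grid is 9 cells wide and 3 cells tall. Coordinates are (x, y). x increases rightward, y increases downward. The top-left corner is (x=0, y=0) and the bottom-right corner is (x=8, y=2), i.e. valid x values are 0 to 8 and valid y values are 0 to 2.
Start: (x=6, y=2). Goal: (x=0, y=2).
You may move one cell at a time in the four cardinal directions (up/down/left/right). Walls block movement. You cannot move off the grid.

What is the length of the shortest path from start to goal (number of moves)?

Answer: Shortest path length: 6

Derivation:
BFS from (x=6, y=2) until reaching (x=0, y=2):
  Distance 0: (x=6, y=2)
  Distance 1: (x=6, y=1), (x=5, y=2), (x=7, y=2)
  Distance 2: (x=6, y=0), (x=5, y=1), (x=7, y=1), (x=4, y=2), (x=8, y=2)
  Distance 3: (x=5, y=0), (x=7, y=0), (x=4, y=1), (x=8, y=1), (x=3, y=2)
  Distance 4: (x=4, y=0), (x=8, y=0), (x=3, y=1), (x=2, y=2)
  Distance 5: (x=3, y=0), (x=2, y=1), (x=1, y=2)
  Distance 6: (x=2, y=0), (x=0, y=2)  <- goal reached here
One shortest path (6 moves): (x=6, y=2) -> (x=5, y=2) -> (x=4, y=2) -> (x=3, y=2) -> (x=2, y=2) -> (x=1, y=2) -> (x=0, y=2)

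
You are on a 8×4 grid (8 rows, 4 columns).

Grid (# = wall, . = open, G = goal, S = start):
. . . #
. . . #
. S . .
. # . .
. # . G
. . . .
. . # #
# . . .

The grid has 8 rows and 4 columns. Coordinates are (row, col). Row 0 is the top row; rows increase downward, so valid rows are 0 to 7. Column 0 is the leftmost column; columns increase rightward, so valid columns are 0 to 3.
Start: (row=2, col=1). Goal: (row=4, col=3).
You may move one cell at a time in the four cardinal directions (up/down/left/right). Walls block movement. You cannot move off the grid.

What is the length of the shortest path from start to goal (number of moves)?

BFS from (row=2, col=1) until reaching (row=4, col=3):
  Distance 0: (row=2, col=1)
  Distance 1: (row=1, col=1), (row=2, col=0), (row=2, col=2)
  Distance 2: (row=0, col=1), (row=1, col=0), (row=1, col=2), (row=2, col=3), (row=3, col=0), (row=3, col=2)
  Distance 3: (row=0, col=0), (row=0, col=2), (row=3, col=3), (row=4, col=0), (row=4, col=2)
  Distance 4: (row=4, col=3), (row=5, col=0), (row=5, col=2)  <- goal reached here
One shortest path (4 moves): (row=2, col=1) -> (row=2, col=2) -> (row=2, col=3) -> (row=3, col=3) -> (row=4, col=3)

Answer: Shortest path length: 4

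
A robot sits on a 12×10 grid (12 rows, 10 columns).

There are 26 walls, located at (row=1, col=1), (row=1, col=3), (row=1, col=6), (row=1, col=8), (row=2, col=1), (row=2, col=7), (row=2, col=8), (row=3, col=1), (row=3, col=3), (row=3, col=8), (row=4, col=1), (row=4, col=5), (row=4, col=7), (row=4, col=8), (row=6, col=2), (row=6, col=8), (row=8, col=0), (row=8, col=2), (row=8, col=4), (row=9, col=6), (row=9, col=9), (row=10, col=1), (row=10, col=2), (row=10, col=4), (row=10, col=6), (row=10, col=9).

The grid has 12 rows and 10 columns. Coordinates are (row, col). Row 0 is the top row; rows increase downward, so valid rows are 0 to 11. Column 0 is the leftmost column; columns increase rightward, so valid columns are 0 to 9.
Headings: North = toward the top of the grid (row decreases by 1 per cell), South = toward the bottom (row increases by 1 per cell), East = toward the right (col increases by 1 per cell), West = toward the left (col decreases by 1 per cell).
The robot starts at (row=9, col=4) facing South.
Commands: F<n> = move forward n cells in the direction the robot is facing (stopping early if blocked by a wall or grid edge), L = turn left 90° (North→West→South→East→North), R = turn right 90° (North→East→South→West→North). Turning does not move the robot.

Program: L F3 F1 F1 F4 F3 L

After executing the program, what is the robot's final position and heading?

Answer: Final position: (row=9, col=5), facing North

Derivation:
Start: (row=9, col=4), facing South
  L: turn left, now facing East
  F3: move forward 1/3 (blocked), now at (row=9, col=5)
  F1: move forward 0/1 (blocked), now at (row=9, col=5)
  F1: move forward 0/1 (blocked), now at (row=9, col=5)
  F4: move forward 0/4 (blocked), now at (row=9, col=5)
  F3: move forward 0/3 (blocked), now at (row=9, col=5)
  L: turn left, now facing North
Final: (row=9, col=5), facing North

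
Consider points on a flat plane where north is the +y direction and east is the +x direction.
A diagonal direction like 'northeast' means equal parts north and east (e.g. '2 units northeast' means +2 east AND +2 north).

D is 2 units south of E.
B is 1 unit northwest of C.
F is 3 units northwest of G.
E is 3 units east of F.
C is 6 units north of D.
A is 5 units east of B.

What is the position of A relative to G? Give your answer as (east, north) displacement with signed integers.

Answer: A is at (east=4, north=8) relative to G.

Derivation:
Place G at the origin (east=0, north=0).
  F is 3 units northwest of G: delta (east=-3, north=+3); F at (east=-3, north=3).
  E is 3 units east of F: delta (east=+3, north=+0); E at (east=0, north=3).
  D is 2 units south of E: delta (east=+0, north=-2); D at (east=0, north=1).
  C is 6 units north of D: delta (east=+0, north=+6); C at (east=0, north=7).
  B is 1 unit northwest of C: delta (east=-1, north=+1); B at (east=-1, north=8).
  A is 5 units east of B: delta (east=+5, north=+0); A at (east=4, north=8).
Therefore A relative to G: (east=4, north=8).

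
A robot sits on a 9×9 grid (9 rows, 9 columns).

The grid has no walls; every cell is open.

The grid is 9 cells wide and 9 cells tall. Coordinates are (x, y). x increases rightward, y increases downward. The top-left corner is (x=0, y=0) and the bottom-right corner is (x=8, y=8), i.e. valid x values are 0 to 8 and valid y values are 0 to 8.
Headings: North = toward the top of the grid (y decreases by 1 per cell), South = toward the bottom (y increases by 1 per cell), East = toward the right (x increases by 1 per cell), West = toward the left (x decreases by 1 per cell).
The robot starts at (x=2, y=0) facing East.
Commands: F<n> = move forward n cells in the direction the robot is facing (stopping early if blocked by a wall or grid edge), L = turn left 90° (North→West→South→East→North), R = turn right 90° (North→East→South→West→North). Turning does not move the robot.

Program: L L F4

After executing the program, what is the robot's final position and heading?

Answer: Final position: (x=0, y=0), facing West

Derivation:
Start: (x=2, y=0), facing East
  L: turn left, now facing North
  L: turn left, now facing West
  F4: move forward 2/4 (blocked), now at (x=0, y=0)
Final: (x=0, y=0), facing West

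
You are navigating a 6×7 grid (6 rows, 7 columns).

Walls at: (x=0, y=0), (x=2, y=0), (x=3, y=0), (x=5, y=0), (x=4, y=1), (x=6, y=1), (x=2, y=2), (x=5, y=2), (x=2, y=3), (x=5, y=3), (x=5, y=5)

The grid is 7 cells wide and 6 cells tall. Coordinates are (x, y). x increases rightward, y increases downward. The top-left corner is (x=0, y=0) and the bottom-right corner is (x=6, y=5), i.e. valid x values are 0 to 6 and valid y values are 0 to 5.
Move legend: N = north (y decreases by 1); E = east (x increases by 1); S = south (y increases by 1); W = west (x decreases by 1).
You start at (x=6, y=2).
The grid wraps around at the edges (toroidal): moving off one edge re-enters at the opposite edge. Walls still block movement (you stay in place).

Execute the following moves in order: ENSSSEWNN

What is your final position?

Answer: Final position: (x=0, y=2)

Derivation:
Start: (x=6, y=2)
  E (east): (x=6, y=2) -> (x=0, y=2)
  N (north): (x=0, y=2) -> (x=0, y=1)
  S (south): (x=0, y=1) -> (x=0, y=2)
  S (south): (x=0, y=2) -> (x=0, y=3)
  S (south): (x=0, y=3) -> (x=0, y=4)
  E (east): (x=0, y=4) -> (x=1, y=4)
  W (west): (x=1, y=4) -> (x=0, y=4)
  N (north): (x=0, y=4) -> (x=0, y=3)
  N (north): (x=0, y=3) -> (x=0, y=2)
Final: (x=0, y=2)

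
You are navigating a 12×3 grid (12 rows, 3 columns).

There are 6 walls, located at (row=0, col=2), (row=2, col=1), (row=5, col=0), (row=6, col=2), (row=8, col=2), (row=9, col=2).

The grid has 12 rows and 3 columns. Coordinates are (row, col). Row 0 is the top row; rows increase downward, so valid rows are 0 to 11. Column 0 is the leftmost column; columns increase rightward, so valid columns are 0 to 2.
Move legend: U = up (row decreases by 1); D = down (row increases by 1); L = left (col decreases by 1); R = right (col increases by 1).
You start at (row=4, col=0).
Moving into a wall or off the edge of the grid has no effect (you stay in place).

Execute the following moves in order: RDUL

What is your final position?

Answer: Final position: (row=4, col=0)

Derivation:
Start: (row=4, col=0)
  R (right): (row=4, col=0) -> (row=4, col=1)
  D (down): (row=4, col=1) -> (row=5, col=1)
  U (up): (row=5, col=1) -> (row=4, col=1)
  L (left): (row=4, col=1) -> (row=4, col=0)
Final: (row=4, col=0)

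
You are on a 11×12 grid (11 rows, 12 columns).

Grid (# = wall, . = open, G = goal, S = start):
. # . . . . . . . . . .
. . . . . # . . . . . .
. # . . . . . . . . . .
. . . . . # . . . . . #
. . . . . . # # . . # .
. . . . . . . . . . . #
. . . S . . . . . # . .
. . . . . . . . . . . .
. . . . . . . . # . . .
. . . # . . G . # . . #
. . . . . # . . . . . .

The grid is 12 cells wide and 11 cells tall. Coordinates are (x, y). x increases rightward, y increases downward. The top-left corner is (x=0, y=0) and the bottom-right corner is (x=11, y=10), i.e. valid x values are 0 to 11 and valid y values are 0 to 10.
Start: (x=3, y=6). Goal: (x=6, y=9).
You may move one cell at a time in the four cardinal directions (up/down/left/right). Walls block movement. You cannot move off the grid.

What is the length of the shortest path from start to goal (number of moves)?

BFS from (x=3, y=6) until reaching (x=6, y=9):
  Distance 0: (x=3, y=6)
  Distance 1: (x=3, y=5), (x=2, y=6), (x=4, y=6), (x=3, y=7)
  Distance 2: (x=3, y=4), (x=2, y=5), (x=4, y=5), (x=1, y=6), (x=5, y=6), (x=2, y=7), (x=4, y=7), (x=3, y=8)
  Distance 3: (x=3, y=3), (x=2, y=4), (x=4, y=4), (x=1, y=5), (x=5, y=5), (x=0, y=6), (x=6, y=6), (x=1, y=7), (x=5, y=7), (x=2, y=8), (x=4, y=8)
  Distance 4: (x=3, y=2), (x=2, y=3), (x=4, y=3), (x=1, y=4), (x=5, y=4), (x=0, y=5), (x=6, y=5), (x=7, y=6), (x=0, y=7), (x=6, y=7), (x=1, y=8), (x=5, y=8), (x=2, y=9), (x=4, y=9)
  Distance 5: (x=3, y=1), (x=2, y=2), (x=4, y=2), (x=1, y=3), (x=0, y=4), (x=7, y=5), (x=8, y=6), (x=7, y=7), (x=0, y=8), (x=6, y=8), (x=1, y=9), (x=5, y=9), (x=2, y=10), (x=4, y=10)
  Distance 6: (x=3, y=0), (x=2, y=1), (x=4, y=1), (x=5, y=2), (x=0, y=3), (x=8, y=5), (x=8, y=7), (x=7, y=8), (x=0, y=9), (x=6, y=9), (x=1, y=10), (x=3, y=10)  <- goal reached here
One shortest path (6 moves): (x=3, y=6) -> (x=4, y=6) -> (x=5, y=6) -> (x=6, y=6) -> (x=6, y=7) -> (x=6, y=8) -> (x=6, y=9)

Answer: Shortest path length: 6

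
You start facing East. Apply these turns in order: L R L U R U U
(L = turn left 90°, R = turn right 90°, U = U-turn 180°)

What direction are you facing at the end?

Answer: Final heading: West

Derivation:
Start: East
  L (left (90° counter-clockwise)) -> North
  R (right (90° clockwise)) -> East
  L (left (90° counter-clockwise)) -> North
  U (U-turn (180°)) -> South
  R (right (90° clockwise)) -> West
  U (U-turn (180°)) -> East
  U (U-turn (180°)) -> West
Final: West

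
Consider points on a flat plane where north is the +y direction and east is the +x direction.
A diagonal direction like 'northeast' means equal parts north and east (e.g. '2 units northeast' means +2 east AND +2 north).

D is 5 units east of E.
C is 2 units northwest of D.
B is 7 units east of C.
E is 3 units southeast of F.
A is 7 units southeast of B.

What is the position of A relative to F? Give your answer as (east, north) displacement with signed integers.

Answer: A is at (east=20, north=-8) relative to F.

Derivation:
Place F at the origin (east=0, north=0).
  E is 3 units southeast of F: delta (east=+3, north=-3); E at (east=3, north=-3).
  D is 5 units east of E: delta (east=+5, north=+0); D at (east=8, north=-3).
  C is 2 units northwest of D: delta (east=-2, north=+2); C at (east=6, north=-1).
  B is 7 units east of C: delta (east=+7, north=+0); B at (east=13, north=-1).
  A is 7 units southeast of B: delta (east=+7, north=-7); A at (east=20, north=-8).
Therefore A relative to F: (east=20, north=-8).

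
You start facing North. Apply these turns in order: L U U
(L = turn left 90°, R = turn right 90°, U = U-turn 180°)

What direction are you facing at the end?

Answer: Final heading: West

Derivation:
Start: North
  L (left (90° counter-clockwise)) -> West
  U (U-turn (180°)) -> East
  U (U-turn (180°)) -> West
Final: West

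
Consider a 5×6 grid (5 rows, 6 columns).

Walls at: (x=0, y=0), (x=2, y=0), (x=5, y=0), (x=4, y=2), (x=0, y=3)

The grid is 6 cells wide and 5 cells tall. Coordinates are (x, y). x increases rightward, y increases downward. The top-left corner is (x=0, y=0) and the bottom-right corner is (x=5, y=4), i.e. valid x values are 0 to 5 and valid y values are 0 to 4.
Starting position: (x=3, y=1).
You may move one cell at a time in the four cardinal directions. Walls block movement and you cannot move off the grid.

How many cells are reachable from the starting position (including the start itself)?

BFS flood-fill from (x=3, y=1):
  Distance 0: (x=3, y=1)
  Distance 1: (x=3, y=0), (x=2, y=1), (x=4, y=1), (x=3, y=2)
  Distance 2: (x=4, y=0), (x=1, y=1), (x=5, y=1), (x=2, y=2), (x=3, y=3)
  Distance 3: (x=1, y=0), (x=0, y=1), (x=1, y=2), (x=5, y=2), (x=2, y=3), (x=4, y=3), (x=3, y=4)
  Distance 4: (x=0, y=2), (x=1, y=3), (x=5, y=3), (x=2, y=4), (x=4, y=4)
  Distance 5: (x=1, y=4), (x=5, y=4)
  Distance 6: (x=0, y=4)
Total reachable: 25 (grid has 25 open cells total)

Answer: Reachable cells: 25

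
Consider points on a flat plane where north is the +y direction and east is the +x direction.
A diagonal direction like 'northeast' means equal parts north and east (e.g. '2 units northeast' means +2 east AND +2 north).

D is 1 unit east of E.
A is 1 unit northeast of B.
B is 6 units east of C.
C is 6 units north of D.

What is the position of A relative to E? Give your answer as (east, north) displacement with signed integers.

Place E at the origin (east=0, north=0).
  D is 1 unit east of E: delta (east=+1, north=+0); D at (east=1, north=0).
  C is 6 units north of D: delta (east=+0, north=+6); C at (east=1, north=6).
  B is 6 units east of C: delta (east=+6, north=+0); B at (east=7, north=6).
  A is 1 unit northeast of B: delta (east=+1, north=+1); A at (east=8, north=7).
Therefore A relative to E: (east=8, north=7).

Answer: A is at (east=8, north=7) relative to E.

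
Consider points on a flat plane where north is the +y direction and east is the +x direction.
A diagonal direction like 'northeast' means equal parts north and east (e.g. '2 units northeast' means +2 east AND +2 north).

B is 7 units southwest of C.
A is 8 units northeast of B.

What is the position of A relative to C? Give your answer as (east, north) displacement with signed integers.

Answer: A is at (east=1, north=1) relative to C.

Derivation:
Place C at the origin (east=0, north=0).
  B is 7 units southwest of C: delta (east=-7, north=-7); B at (east=-7, north=-7).
  A is 8 units northeast of B: delta (east=+8, north=+8); A at (east=1, north=1).
Therefore A relative to C: (east=1, north=1).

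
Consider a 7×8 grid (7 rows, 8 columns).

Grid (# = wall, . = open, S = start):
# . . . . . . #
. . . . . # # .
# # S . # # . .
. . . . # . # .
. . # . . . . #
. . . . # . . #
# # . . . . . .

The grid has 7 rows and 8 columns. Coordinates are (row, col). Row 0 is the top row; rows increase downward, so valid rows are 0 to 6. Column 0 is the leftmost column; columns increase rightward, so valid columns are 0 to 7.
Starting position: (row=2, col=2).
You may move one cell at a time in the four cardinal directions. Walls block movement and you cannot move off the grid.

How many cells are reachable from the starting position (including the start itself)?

Answer: Reachable cells: 36

Derivation:
BFS flood-fill from (row=2, col=2):
  Distance 0: (row=2, col=2)
  Distance 1: (row=1, col=2), (row=2, col=3), (row=3, col=2)
  Distance 2: (row=0, col=2), (row=1, col=1), (row=1, col=3), (row=3, col=1), (row=3, col=3)
  Distance 3: (row=0, col=1), (row=0, col=3), (row=1, col=0), (row=1, col=4), (row=3, col=0), (row=4, col=1), (row=4, col=3)
  Distance 4: (row=0, col=4), (row=4, col=0), (row=4, col=4), (row=5, col=1), (row=5, col=3)
  Distance 5: (row=0, col=5), (row=4, col=5), (row=5, col=0), (row=5, col=2), (row=6, col=3)
  Distance 6: (row=0, col=6), (row=3, col=5), (row=4, col=6), (row=5, col=5), (row=6, col=2), (row=6, col=4)
  Distance 7: (row=5, col=6), (row=6, col=5)
  Distance 8: (row=6, col=6)
  Distance 9: (row=6, col=7)
Total reachable: 36 (grid has 40 open cells total)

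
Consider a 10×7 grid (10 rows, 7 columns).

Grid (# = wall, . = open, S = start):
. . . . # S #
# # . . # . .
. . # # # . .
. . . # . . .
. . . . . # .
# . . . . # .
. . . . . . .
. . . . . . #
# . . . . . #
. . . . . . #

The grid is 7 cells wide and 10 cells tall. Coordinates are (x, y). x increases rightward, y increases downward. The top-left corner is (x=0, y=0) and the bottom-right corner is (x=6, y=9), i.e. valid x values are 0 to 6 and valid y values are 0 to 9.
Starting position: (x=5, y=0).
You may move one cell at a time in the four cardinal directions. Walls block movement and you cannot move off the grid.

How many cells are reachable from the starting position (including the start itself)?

Answer: Reachable cells: 48

Derivation:
BFS flood-fill from (x=5, y=0):
  Distance 0: (x=5, y=0)
  Distance 1: (x=5, y=1)
  Distance 2: (x=6, y=1), (x=5, y=2)
  Distance 3: (x=6, y=2), (x=5, y=3)
  Distance 4: (x=4, y=3), (x=6, y=3)
  Distance 5: (x=4, y=4), (x=6, y=4)
  Distance 6: (x=3, y=4), (x=4, y=5), (x=6, y=5)
  Distance 7: (x=2, y=4), (x=3, y=5), (x=4, y=6), (x=6, y=6)
  Distance 8: (x=2, y=3), (x=1, y=4), (x=2, y=5), (x=3, y=6), (x=5, y=6), (x=4, y=7)
  Distance 9: (x=1, y=3), (x=0, y=4), (x=1, y=5), (x=2, y=6), (x=3, y=7), (x=5, y=7), (x=4, y=8)
  Distance 10: (x=1, y=2), (x=0, y=3), (x=1, y=6), (x=2, y=7), (x=3, y=8), (x=5, y=8), (x=4, y=9)
  Distance 11: (x=0, y=2), (x=0, y=6), (x=1, y=7), (x=2, y=8), (x=3, y=9), (x=5, y=9)
  Distance 12: (x=0, y=7), (x=1, y=8), (x=2, y=9)
  Distance 13: (x=1, y=9)
  Distance 14: (x=0, y=9)
Total reachable: 48 (grid has 54 open cells total)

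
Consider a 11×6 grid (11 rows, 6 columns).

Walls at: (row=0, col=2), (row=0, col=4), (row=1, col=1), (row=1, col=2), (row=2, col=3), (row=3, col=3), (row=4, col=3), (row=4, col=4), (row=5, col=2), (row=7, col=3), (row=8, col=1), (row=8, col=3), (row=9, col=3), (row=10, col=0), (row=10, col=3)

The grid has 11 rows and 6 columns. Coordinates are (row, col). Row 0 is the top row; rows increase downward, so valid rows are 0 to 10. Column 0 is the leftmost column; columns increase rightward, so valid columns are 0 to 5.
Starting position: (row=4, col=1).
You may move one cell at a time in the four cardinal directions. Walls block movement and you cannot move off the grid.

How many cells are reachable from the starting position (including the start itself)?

Answer: Reachable cells: 51

Derivation:
BFS flood-fill from (row=4, col=1):
  Distance 0: (row=4, col=1)
  Distance 1: (row=3, col=1), (row=4, col=0), (row=4, col=2), (row=5, col=1)
  Distance 2: (row=2, col=1), (row=3, col=0), (row=3, col=2), (row=5, col=0), (row=6, col=1)
  Distance 3: (row=2, col=0), (row=2, col=2), (row=6, col=0), (row=6, col=2), (row=7, col=1)
  Distance 4: (row=1, col=0), (row=6, col=3), (row=7, col=0), (row=7, col=2)
  Distance 5: (row=0, col=0), (row=5, col=3), (row=6, col=4), (row=8, col=0), (row=8, col=2)
  Distance 6: (row=0, col=1), (row=5, col=4), (row=6, col=5), (row=7, col=4), (row=9, col=0), (row=9, col=2)
  Distance 7: (row=5, col=5), (row=7, col=5), (row=8, col=4), (row=9, col=1), (row=10, col=2)
  Distance 8: (row=4, col=5), (row=8, col=5), (row=9, col=4), (row=10, col=1)
  Distance 9: (row=3, col=5), (row=9, col=5), (row=10, col=4)
  Distance 10: (row=2, col=5), (row=3, col=4), (row=10, col=5)
  Distance 11: (row=1, col=5), (row=2, col=4)
  Distance 12: (row=0, col=5), (row=1, col=4)
  Distance 13: (row=1, col=3)
  Distance 14: (row=0, col=3)
Total reachable: 51 (grid has 51 open cells total)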